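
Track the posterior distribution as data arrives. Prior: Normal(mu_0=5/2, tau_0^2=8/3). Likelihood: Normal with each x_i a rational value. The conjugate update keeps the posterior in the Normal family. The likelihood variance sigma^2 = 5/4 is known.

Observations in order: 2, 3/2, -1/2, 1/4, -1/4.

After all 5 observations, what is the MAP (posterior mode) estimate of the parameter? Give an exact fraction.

267/350

obs 1: x=2 → posterior Normal(203/94, 40/47)
obs 2: x=3/2 → posterior Normal(299/158, 40/79)
obs 3: x=-1/2 → posterior Normal(89/74, 40/111)
obs 4: x=1/4 → posterior Normal(283/286, 40/143)
obs 5: x=-1/4 → posterior Normal(267/350, 8/35)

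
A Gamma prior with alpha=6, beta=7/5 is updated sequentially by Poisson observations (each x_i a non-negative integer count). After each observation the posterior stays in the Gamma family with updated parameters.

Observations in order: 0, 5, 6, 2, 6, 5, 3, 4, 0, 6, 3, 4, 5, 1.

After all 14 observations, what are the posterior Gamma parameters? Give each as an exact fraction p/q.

obs 1: x=0 → posterior Gamma(6, 12/5)
obs 2: x=5 → posterior Gamma(11, 17/5)
obs 3: x=6 → posterior Gamma(17, 22/5)
obs 4: x=2 → posterior Gamma(19, 27/5)
obs 5: x=6 → posterior Gamma(25, 32/5)
obs 6: x=5 → posterior Gamma(30, 37/5)
obs 7: x=3 → posterior Gamma(33, 42/5)
obs 8: x=4 → posterior Gamma(37, 47/5)
obs 9: x=0 → posterior Gamma(37, 52/5)
obs 10: x=6 → posterior Gamma(43, 57/5)
obs 11: x=3 → posterior Gamma(46, 62/5)
obs 12: x=4 → posterior Gamma(50, 67/5)
obs 13: x=5 → posterior Gamma(55, 72/5)
obs 14: x=1 → posterior Gamma(56, 77/5)

alpha=56, beta=77/5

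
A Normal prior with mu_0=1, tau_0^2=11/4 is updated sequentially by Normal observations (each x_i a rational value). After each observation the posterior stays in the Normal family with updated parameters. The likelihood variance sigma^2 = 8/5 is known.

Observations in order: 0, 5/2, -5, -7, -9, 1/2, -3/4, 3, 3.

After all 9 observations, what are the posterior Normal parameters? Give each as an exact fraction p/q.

mu_0=-2677/2108, tau_0^2=88/527

obs 1: x=0 → posterior Normal(32/87, 88/87)
obs 2: x=5/2 → posterior Normal(339/284, 44/71)
obs 3: x=-5 → posterior Normal(-211/394, 88/197)
obs 4: x=-7 → posterior Normal(-109/56, 22/63)
obs 5: x=-9 → posterior Normal(-1971/614, 88/307)
obs 6: x=1/2 → posterior Normal(-479/181, 44/181)
obs 7: x=-3/4 → posterior Normal(-3997/1668, 88/417)
obs 8: x=3 → posterior Normal(-3337/1888, 11/59)
obs 9: x=3 → posterior Normal(-2677/2108, 88/527)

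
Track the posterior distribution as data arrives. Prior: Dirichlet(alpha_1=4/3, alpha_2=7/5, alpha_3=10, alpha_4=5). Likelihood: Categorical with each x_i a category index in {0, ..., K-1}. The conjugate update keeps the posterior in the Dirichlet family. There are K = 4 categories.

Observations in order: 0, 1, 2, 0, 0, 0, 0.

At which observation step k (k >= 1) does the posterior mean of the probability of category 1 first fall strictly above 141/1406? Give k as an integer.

k = 2

obs 1: x=0 → posterior Dirichlet(7/3, 7/5, 10, 5)
obs 2: x=1 → posterior Dirichlet(7/3, 12/5, 10, 5)
obs 3: x=2 → posterior Dirichlet(7/3, 12/5, 11, 5)
obs 4: x=0 → posterior Dirichlet(10/3, 12/5, 11, 5)
obs 5: x=0 → posterior Dirichlet(13/3, 12/5, 11, 5)
obs 6: x=0 → posterior Dirichlet(16/3, 12/5, 11, 5)
obs 7: x=0 → posterior Dirichlet(19/3, 12/5, 11, 5)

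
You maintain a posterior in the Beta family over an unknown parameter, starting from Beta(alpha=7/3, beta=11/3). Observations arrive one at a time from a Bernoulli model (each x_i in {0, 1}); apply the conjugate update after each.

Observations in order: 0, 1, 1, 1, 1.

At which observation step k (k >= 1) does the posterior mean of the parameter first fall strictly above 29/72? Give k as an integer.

obs 1: x=0 → posterior Beta(7/3, 14/3)
obs 2: x=1 → posterior Beta(10/3, 14/3)
obs 3: x=1 → posterior Beta(13/3, 14/3)
obs 4: x=1 → posterior Beta(16/3, 14/3)
obs 5: x=1 → posterior Beta(19/3, 14/3)

k = 2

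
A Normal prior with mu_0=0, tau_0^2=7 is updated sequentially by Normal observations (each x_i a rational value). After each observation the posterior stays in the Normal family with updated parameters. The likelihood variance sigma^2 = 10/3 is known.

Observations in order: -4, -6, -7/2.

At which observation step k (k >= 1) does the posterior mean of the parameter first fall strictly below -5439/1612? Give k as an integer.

obs 1: x=-4 → posterior Normal(-84/31, 70/31)
obs 2: x=-6 → posterior Normal(-105/26, 35/26)
obs 3: x=-7/2 → posterior Normal(-567/146, 70/73)

k = 2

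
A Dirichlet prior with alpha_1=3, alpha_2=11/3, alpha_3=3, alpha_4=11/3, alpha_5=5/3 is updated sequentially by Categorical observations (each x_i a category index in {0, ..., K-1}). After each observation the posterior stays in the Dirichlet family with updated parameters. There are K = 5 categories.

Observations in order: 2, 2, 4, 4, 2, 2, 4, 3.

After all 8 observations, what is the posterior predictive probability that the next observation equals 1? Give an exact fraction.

11/69

obs 1: x=2 → posterior Dirichlet(3, 11/3, 4, 11/3, 5/3)
obs 2: x=2 → posterior Dirichlet(3, 11/3, 5, 11/3, 5/3)
obs 3: x=4 → posterior Dirichlet(3, 11/3, 5, 11/3, 8/3)
obs 4: x=4 → posterior Dirichlet(3, 11/3, 5, 11/3, 11/3)
obs 5: x=2 → posterior Dirichlet(3, 11/3, 6, 11/3, 11/3)
obs 6: x=2 → posterior Dirichlet(3, 11/3, 7, 11/3, 11/3)
obs 7: x=4 → posterior Dirichlet(3, 11/3, 7, 11/3, 14/3)
obs 8: x=3 → posterior Dirichlet(3, 11/3, 7, 14/3, 14/3)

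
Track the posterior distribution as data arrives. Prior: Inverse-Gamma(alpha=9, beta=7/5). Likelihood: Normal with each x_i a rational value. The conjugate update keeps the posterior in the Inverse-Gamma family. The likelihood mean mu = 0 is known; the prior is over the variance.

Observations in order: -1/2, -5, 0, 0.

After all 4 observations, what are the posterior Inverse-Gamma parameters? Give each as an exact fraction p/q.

alpha=11, beta=561/40

obs 1: x=-1/2 → posterior Inverse-Gamma(19/2, 61/40)
obs 2: x=-5 → posterior Inverse-Gamma(10, 561/40)
obs 3: x=0 → posterior Inverse-Gamma(21/2, 561/40)
obs 4: x=0 → posterior Inverse-Gamma(11, 561/40)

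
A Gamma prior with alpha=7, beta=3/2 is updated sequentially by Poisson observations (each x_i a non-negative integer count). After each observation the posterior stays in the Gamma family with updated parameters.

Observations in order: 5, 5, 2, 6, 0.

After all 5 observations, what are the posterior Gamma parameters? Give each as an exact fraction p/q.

obs 1: x=5 → posterior Gamma(12, 5/2)
obs 2: x=5 → posterior Gamma(17, 7/2)
obs 3: x=2 → posterior Gamma(19, 9/2)
obs 4: x=6 → posterior Gamma(25, 11/2)
obs 5: x=0 → posterior Gamma(25, 13/2)

alpha=25, beta=13/2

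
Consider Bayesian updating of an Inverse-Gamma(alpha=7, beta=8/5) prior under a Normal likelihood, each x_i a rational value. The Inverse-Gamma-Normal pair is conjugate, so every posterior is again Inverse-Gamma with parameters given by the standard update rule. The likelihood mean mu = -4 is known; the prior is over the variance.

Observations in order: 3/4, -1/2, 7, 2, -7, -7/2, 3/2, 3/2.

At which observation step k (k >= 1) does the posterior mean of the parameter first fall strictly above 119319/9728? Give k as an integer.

k = 7

obs 1: x=3/4 → posterior Inverse-Gamma(15/2, 2061/160)
obs 2: x=-1/2 → posterior Inverse-Gamma(8, 3041/160)
obs 3: x=7 → posterior Inverse-Gamma(17/2, 12721/160)
obs 4: x=2 → posterior Inverse-Gamma(9, 15601/160)
obs 5: x=-7 → posterior Inverse-Gamma(19/2, 16321/160)
obs 6: x=-7/2 → posterior Inverse-Gamma(10, 16341/160)
obs 7: x=3/2 → posterior Inverse-Gamma(21/2, 18761/160)
obs 8: x=3/2 → posterior Inverse-Gamma(11, 21181/160)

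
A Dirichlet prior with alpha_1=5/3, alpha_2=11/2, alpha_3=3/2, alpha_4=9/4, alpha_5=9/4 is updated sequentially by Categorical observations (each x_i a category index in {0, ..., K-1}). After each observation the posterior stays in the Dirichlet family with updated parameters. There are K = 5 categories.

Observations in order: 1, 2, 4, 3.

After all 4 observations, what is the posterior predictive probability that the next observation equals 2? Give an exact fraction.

15/103

obs 1: x=1 → posterior Dirichlet(5/3, 13/2, 3/2, 9/4, 9/4)
obs 2: x=2 → posterior Dirichlet(5/3, 13/2, 5/2, 9/4, 9/4)
obs 3: x=4 → posterior Dirichlet(5/3, 13/2, 5/2, 9/4, 13/4)
obs 4: x=3 → posterior Dirichlet(5/3, 13/2, 5/2, 13/4, 13/4)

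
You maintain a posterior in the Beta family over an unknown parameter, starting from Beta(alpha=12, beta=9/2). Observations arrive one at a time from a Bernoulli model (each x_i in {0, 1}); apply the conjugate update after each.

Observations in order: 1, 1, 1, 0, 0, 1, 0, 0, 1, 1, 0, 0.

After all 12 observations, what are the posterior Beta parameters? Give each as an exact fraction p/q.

alpha=18, beta=21/2

obs 1: x=1 → posterior Beta(13, 9/2)
obs 2: x=1 → posterior Beta(14, 9/2)
obs 3: x=1 → posterior Beta(15, 9/2)
obs 4: x=0 → posterior Beta(15, 11/2)
obs 5: x=0 → posterior Beta(15, 13/2)
obs 6: x=1 → posterior Beta(16, 13/2)
obs 7: x=0 → posterior Beta(16, 15/2)
obs 8: x=0 → posterior Beta(16, 17/2)
obs 9: x=1 → posterior Beta(17, 17/2)
obs 10: x=1 → posterior Beta(18, 17/2)
obs 11: x=0 → posterior Beta(18, 19/2)
obs 12: x=0 → posterior Beta(18, 21/2)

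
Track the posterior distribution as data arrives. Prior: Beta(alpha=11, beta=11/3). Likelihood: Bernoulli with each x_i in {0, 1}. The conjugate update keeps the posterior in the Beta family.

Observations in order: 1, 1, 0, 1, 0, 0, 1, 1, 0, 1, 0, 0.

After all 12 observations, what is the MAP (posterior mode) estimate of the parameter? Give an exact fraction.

obs 1: x=1 → posterior Beta(12, 11/3)
obs 2: x=1 → posterior Beta(13, 11/3)
obs 3: x=0 → posterior Beta(13, 14/3)
obs 4: x=1 → posterior Beta(14, 14/3)
obs 5: x=0 → posterior Beta(14, 17/3)
obs 6: x=0 → posterior Beta(14, 20/3)
obs 7: x=1 → posterior Beta(15, 20/3)
obs 8: x=1 → posterior Beta(16, 20/3)
obs 9: x=0 → posterior Beta(16, 23/3)
obs 10: x=1 → posterior Beta(17, 23/3)
obs 11: x=0 → posterior Beta(17, 26/3)
obs 12: x=0 → posterior Beta(17, 29/3)

24/37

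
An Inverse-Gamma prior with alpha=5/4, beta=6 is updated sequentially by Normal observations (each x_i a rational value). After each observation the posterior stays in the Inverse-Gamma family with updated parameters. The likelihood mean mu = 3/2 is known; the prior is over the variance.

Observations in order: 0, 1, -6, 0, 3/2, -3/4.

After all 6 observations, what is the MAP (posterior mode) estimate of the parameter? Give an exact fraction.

1249/168

obs 1: x=0 → posterior Inverse-Gamma(7/4, 57/8)
obs 2: x=1 → posterior Inverse-Gamma(9/4, 29/4)
obs 3: x=-6 → posterior Inverse-Gamma(11/4, 283/8)
obs 4: x=0 → posterior Inverse-Gamma(13/4, 73/2)
obs 5: x=3/2 → posterior Inverse-Gamma(15/4, 73/2)
obs 6: x=-3/4 → posterior Inverse-Gamma(17/4, 1249/32)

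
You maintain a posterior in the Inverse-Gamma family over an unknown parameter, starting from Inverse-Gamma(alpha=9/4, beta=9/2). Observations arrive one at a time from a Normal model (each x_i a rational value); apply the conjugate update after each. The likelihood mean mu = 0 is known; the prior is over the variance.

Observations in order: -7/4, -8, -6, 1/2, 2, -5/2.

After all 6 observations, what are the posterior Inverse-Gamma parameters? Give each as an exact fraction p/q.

obs 1: x=-7/4 → posterior Inverse-Gamma(11/4, 193/32)
obs 2: x=-8 → posterior Inverse-Gamma(13/4, 1217/32)
obs 3: x=-6 → posterior Inverse-Gamma(15/4, 1793/32)
obs 4: x=1/2 → posterior Inverse-Gamma(17/4, 1797/32)
obs 5: x=2 → posterior Inverse-Gamma(19/4, 1861/32)
obs 6: x=-5/2 → posterior Inverse-Gamma(21/4, 1961/32)

alpha=21/4, beta=1961/32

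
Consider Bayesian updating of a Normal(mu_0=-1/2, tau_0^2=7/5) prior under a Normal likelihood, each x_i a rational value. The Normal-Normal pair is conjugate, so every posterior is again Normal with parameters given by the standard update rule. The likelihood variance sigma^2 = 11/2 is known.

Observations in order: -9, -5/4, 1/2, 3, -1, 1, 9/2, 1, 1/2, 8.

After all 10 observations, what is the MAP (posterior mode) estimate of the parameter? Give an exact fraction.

obs 1: x=-9 → posterior Normal(-307/138, 77/69)
obs 2: x=-5/4 → posterior Normal(-171/83, 77/83)
obs 3: x=1/2 → posterior Normal(-164/97, 77/97)
obs 4: x=3 → posterior Normal(-122/111, 77/111)
obs 5: x=-1 → posterior Normal(-136/125, 77/125)
obs 6: x=1 → posterior Normal(-122/139, 77/139)
obs 7: x=9/2 → posterior Normal(-59/153, 77/153)
obs 8: x=1 → posterior Normal(-45/167, 77/167)
obs 9: x=1/2 → posterior Normal(-38/181, 77/181)
obs 10: x=8 → posterior Normal(74/195, 77/195)

74/195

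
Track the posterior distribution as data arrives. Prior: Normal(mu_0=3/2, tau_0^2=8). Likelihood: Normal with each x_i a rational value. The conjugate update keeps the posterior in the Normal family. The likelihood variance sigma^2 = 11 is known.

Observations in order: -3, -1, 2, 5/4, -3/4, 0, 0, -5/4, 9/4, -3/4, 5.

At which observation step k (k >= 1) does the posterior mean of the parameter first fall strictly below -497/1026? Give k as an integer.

k = 2

obs 1: x=-3 → posterior Normal(-15/38, 88/19)
obs 2: x=-1 → posterior Normal(-31/54, 88/27)
obs 3: x=2 → posterior Normal(1/70, 88/35)
obs 4: x=5/4 → posterior Normal(21/86, 88/43)
obs 5: x=-3/4 → posterior Normal(3/34, 88/51)
obs 6: x=0 → posterior Normal(9/118, 88/59)
obs 7: x=0 → posterior Normal(9/134, 88/67)
obs 8: x=-5/4 → posterior Normal(-11/150, 88/75)
obs 9: x=9/4 → posterior Normal(25/166, 88/83)
obs 10: x=-3/4 → posterior Normal(1/14, 88/91)
obs 11: x=5 → posterior Normal(31/66, 8/9)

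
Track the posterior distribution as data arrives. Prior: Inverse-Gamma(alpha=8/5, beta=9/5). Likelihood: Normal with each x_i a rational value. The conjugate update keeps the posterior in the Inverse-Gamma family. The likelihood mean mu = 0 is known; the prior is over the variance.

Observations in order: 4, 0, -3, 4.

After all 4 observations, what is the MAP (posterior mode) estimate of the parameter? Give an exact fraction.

obs 1: x=4 → posterior Inverse-Gamma(21/10, 49/5)
obs 2: x=0 → posterior Inverse-Gamma(13/5, 49/5)
obs 3: x=-3 → posterior Inverse-Gamma(31/10, 143/10)
obs 4: x=4 → posterior Inverse-Gamma(18/5, 223/10)

223/46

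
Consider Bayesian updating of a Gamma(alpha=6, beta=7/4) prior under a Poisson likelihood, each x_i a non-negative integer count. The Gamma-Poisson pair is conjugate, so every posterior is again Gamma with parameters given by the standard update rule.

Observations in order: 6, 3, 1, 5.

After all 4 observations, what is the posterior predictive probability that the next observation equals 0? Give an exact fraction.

obs 1: x=6 → posterior Gamma(12, 11/4)
obs 2: x=3 → posterior Gamma(15, 15/4)
obs 3: x=1 → posterior Gamma(16, 19/4)
obs 4: x=5 → posterior Gamma(21, 23/4)

39471584120695485887249589623/1144561273430837494885949696427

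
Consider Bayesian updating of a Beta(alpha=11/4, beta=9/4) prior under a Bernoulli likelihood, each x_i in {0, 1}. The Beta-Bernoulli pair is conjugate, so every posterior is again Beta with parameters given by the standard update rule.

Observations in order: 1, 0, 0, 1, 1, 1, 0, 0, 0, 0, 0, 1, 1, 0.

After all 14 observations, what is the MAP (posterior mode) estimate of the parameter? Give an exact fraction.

obs 1: x=1 → posterior Beta(15/4, 9/4)
obs 2: x=0 → posterior Beta(15/4, 13/4)
obs 3: x=0 → posterior Beta(15/4, 17/4)
obs 4: x=1 → posterior Beta(19/4, 17/4)
obs 5: x=1 → posterior Beta(23/4, 17/4)
obs 6: x=1 → posterior Beta(27/4, 17/4)
obs 7: x=0 → posterior Beta(27/4, 21/4)
obs 8: x=0 → posterior Beta(27/4, 25/4)
obs 9: x=0 → posterior Beta(27/4, 29/4)
obs 10: x=0 → posterior Beta(27/4, 33/4)
obs 11: x=0 → posterior Beta(27/4, 37/4)
obs 12: x=1 → posterior Beta(31/4, 37/4)
obs 13: x=1 → posterior Beta(35/4, 37/4)
obs 14: x=0 → posterior Beta(35/4, 41/4)

31/68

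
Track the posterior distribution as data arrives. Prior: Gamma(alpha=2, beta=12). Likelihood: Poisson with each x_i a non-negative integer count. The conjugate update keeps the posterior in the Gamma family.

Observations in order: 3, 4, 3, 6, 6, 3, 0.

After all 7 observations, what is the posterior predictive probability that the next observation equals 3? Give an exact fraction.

61388323501702239085602258631672273953/536870912000000000000000000000000000000

obs 1: x=3 → posterior Gamma(5, 13)
obs 2: x=4 → posterior Gamma(9, 14)
obs 3: x=3 → posterior Gamma(12, 15)
obs 4: x=6 → posterior Gamma(18, 16)
obs 5: x=6 → posterior Gamma(24, 17)
obs 6: x=3 → posterior Gamma(27, 18)
obs 7: x=0 → posterior Gamma(27, 19)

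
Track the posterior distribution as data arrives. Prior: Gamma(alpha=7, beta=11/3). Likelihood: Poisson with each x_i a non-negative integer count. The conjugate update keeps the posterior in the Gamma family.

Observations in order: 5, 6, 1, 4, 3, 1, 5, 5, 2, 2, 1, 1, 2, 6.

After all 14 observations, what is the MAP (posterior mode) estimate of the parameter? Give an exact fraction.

150/53

obs 1: x=5 → posterior Gamma(12, 14/3)
obs 2: x=6 → posterior Gamma(18, 17/3)
obs 3: x=1 → posterior Gamma(19, 20/3)
obs 4: x=4 → posterior Gamma(23, 23/3)
obs 5: x=3 → posterior Gamma(26, 26/3)
obs 6: x=1 → posterior Gamma(27, 29/3)
obs 7: x=5 → posterior Gamma(32, 32/3)
obs 8: x=5 → posterior Gamma(37, 35/3)
obs 9: x=2 → posterior Gamma(39, 38/3)
obs 10: x=2 → posterior Gamma(41, 41/3)
obs 11: x=1 → posterior Gamma(42, 44/3)
obs 12: x=1 → posterior Gamma(43, 47/3)
obs 13: x=2 → posterior Gamma(45, 50/3)
obs 14: x=6 → posterior Gamma(51, 53/3)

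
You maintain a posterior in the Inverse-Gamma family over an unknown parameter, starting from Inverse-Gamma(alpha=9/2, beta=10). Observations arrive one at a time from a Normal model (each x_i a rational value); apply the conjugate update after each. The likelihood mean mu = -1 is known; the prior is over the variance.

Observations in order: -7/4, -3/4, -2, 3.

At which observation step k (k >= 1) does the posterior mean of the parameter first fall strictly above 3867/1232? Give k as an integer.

k = 4

obs 1: x=-7/4 → posterior Inverse-Gamma(5, 329/32)
obs 2: x=-3/4 → posterior Inverse-Gamma(11/2, 165/16)
obs 3: x=-2 → posterior Inverse-Gamma(6, 173/16)
obs 4: x=3 → posterior Inverse-Gamma(13/2, 301/16)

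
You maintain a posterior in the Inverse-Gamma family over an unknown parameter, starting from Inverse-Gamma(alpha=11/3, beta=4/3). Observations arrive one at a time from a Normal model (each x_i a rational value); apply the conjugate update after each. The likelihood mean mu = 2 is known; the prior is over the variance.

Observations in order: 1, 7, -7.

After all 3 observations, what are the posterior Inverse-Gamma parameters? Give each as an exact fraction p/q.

alpha=31/6, beta=329/6

obs 1: x=1 → posterior Inverse-Gamma(25/6, 11/6)
obs 2: x=7 → posterior Inverse-Gamma(14/3, 43/3)
obs 3: x=-7 → posterior Inverse-Gamma(31/6, 329/6)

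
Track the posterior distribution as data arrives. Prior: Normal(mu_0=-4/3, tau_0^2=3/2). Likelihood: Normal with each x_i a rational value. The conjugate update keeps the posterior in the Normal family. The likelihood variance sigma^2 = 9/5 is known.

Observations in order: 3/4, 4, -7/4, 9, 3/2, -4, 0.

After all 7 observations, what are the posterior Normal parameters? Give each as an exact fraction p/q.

mu_0=79/82, tau_0^2=9/41

obs 1: x=3/4 → posterior Normal(-17/44, 9/11)
obs 2: x=4 → posterior Normal(63/64, 9/16)
obs 3: x=-7/4 → posterior Normal(1/3, 3/7)
obs 4: x=9 → posterior Normal(2, 9/26)
obs 5: x=3/2 → posterior Normal(119/62, 9/31)
obs 6: x=-4 → posterior Normal(79/72, 1/4)
obs 7: x=0 → posterior Normal(79/82, 9/41)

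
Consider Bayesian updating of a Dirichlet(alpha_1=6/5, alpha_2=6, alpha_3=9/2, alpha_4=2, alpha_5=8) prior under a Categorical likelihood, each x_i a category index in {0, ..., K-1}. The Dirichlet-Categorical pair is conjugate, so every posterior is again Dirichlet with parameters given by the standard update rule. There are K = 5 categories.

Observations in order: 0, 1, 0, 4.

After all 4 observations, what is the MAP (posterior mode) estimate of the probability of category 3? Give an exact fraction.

obs 1: x=0 → posterior Dirichlet(11/5, 6, 9/2, 2, 8)
obs 2: x=1 → posterior Dirichlet(11/5, 7, 9/2, 2, 8)
obs 3: x=0 → posterior Dirichlet(16/5, 7, 9/2, 2, 8)
obs 4: x=4 → posterior Dirichlet(16/5, 7, 9/2, 2, 9)

10/207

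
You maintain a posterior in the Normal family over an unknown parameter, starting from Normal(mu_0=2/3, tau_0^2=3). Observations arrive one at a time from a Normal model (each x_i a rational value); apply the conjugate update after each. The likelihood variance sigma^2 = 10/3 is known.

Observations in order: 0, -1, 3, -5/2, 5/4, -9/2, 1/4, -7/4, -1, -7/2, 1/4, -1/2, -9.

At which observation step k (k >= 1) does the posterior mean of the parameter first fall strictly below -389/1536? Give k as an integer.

obs 1: x=0 → posterior Normal(20/57, 30/19)
obs 2: x=-1 → posterior Normal(-1/12, 15/14)
obs 3: x=3 → posterior Normal(2/3, 30/37)
obs 4: x=-5/2 → posterior Normal(13/276, 15/23)
obs 5: x=5/4 → posterior Normal(161/660, 6/11)
obs 6: x=-9/2 → posterior Normal(-325/768, 15/32)
obs 7: x=1/4 → posterior Normal(-149/438, 30/73)
obs 8: x=-7/4 → posterior Normal(-487/984, 15/41)
obs 9: x=-1 → posterior Normal(-85/156, 30/91)
obs 10: x=-7/2 → posterior Normal(-973/1200, 3/10)
obs 11: x=1/4 → posterior Normal(-473/654, 30/109)
obs 12: x=-1/2 → posterior Normal(-125/177, 15/59)
obs 13: x=-9 → posterior Normal(-493/381, 30/127)

k = 6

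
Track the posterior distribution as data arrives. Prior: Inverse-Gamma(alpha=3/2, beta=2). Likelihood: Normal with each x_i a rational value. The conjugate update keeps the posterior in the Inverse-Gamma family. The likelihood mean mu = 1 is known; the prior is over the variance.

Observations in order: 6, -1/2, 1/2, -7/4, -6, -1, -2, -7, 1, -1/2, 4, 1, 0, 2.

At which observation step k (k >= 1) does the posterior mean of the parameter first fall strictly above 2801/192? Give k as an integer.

k = 5

obs 1: x=6 → posterior Inverse-Gamma(2, 29/2)
obs 2: x=-1/2 → posterior Inverse-Gamma(5/2, 125/8)
obs 3: x=1/2 → posterior Inverse-Gamma(3, 63/4)
obs 4: x=-7/4 → posterior Inverse-Gamma(7/2, 625/32)
obs 5: x=-6 → posterior Inverse-Gamma(4, 1409/32)
obs 6: x=-1 → posterior Inverse-Gamma(9/2, 1473/32)
obs 7: x=-2 → posterior Inverse-Gamma(5, 1617/32)
obs 8: x=-7 → posterior Inverse-Gamma(11/2, 2641/32)
obs 9: x=1 → posterior Inverse-Gamma(6, 2641/32)
obs 10: x=-1/2 → posterior Inverse-Gamma(13/2, 2677/32)
obs 11: x=4 → posterior Inverse-Gamma(7, 2821/32)
obs 12: x=1 → posterior Inverse-Gamma(15/2, 2821/32)
obs 13: x=0 → posterior Inverse-Gamma(8, 2837/32)
obs 14: x=2 → posterior Inverse-Gamma(17/2, 2853/32)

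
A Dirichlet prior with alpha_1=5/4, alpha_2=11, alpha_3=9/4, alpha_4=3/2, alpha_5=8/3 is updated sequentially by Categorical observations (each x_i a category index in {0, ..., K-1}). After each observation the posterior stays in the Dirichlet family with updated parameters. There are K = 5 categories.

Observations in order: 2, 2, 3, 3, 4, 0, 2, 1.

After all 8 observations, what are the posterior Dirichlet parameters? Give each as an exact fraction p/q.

alpha_1=9/4, alpha_2=12, alpha_3=21/4, alpha_4=7/2, alpha_5=11/3

obs 1: x=2 → posterior Dirichlet(5/4, 11, 13/4, 3/2, 8/3)
obs 2: x=2 → posterior Dirichlet(5/4, 11, 17/4, 3/2, 8/3)
obs 3: x=3 → posterior Dirichlet(5/4, 11, 17/4, 5/2, 8/3)
obs 4: x=3 → posterior Dirichlet(5/4, 11, 17/4, 7/2, 8/3)
obs 5: x=4 → posterior Dirichlet(5/4, 11, 17/4, 7/2, 11/3)
obs 6: x=0 → posterior Dirichlet(9/4, 11, 17/4, 7/2, 11/3)
obs 7: x=2 → posterior Dirichlet(9/4, 11, 21/4, 7/2, 11/3)
obs 8: x=1 → posterior Dirichlet(9/4, 12, 21/4, 7/2, 11/3)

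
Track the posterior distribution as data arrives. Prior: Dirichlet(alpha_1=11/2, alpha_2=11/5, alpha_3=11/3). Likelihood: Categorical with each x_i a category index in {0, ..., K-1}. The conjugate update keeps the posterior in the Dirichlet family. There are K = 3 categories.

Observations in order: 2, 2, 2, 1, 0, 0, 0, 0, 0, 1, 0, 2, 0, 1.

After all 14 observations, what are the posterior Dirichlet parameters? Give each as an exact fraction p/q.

obs 1: x=2 → posterior Dirichlet(11/2, 11/5, 14/3)
obs 2: x=2 → posterior Dirichlet(11/2, 11/5, 17/3)
obs 3: x=2 → posterior Dirichlet(11/2, 11/5, 20/3)
obs 4: x=1 → posterior Dirichlet(11/2, 16/5, 20/3)
obs 5: x=0 → posterior Dirichlet(13/2, 16/5, 20/3)
obs 6: x=0 → posterior Dirichlet(15/2, 16/5, 20/3)
obs 7: x=0 → posterior Dirichlet(17/2, 16/5, 20/3)
obs 8: x=0 → posterior Dirichlet(19/2, 16/5, 20/3)
obs 9: x=0 → posterior Dirichlet(21/2, 16/5, 20/3)
obs 10: x=1 → posterior Dirichlet(21/2, 21/5, 20/3)
obs 11: x=0 → posterior Dirichlet(23/2, 21/5, 20/3)
obs 12: x=2 → posterior Dirichlet(23/2, 21/5, 23/3)
obs 13: x=0 → posterior Dirichlet(25/2, 21/5, 23/3)
obs 14: x=1 → posterior Dirichlet(25/2, 26/5, 23/3)

alpha_1=25/2, alpha_2=26/5, alpha_3=23/3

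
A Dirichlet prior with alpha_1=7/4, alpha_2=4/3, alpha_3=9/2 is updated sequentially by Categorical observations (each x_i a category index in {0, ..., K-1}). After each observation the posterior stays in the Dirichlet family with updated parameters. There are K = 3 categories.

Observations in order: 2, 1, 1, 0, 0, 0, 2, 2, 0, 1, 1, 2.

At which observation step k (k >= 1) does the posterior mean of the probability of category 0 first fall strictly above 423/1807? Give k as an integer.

k = 4

obs 1: x=2 → posterior Dirichlet(7/4, 4/3, 11/2)
obs 2: x=1 → posterior Dirichlet(7/4, 7/3, 11/2)
obs 3: x=1 → posterior Dirichlet(7/4, 10/3, 11/2)
obs 4: x=0 → posterior Dirichlet(11/4, 10/3, 11/2)
obs 5: x=0 → posterior Dirichlet(15/4, 10/3, 11/2)
obs 6: x=0 → posterior Dirichlet(19/4, 10/3, 11/2)
obs 7: x=2 → posterior Dirichlet(19/4, 10/3, 13/2)
obs 8: x=2 → posterior Dirichlet(19/4, 10/3, 15/2)
obs 9: x=0 → posterior Dirichlet(23/4, 10/3, 15/2)
obs 10: x=1 → posterior Dirichlet(23/4, 13/3, 15/2)
obs 11: x=1 → posterior Dirichlet(23/4, 16/3, 15/2)
obs 12: x=2 → posterior Dirichlet(23/4, 16/3, 17/2)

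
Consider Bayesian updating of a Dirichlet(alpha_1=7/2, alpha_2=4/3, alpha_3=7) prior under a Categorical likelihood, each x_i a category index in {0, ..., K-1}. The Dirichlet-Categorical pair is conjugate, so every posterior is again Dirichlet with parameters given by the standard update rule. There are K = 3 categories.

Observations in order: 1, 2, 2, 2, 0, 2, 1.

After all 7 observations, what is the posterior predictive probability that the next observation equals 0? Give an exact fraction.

27/113

obs 1: x=1 → posterior Dirichlet(7/2, 7/3, 7)
obs 2: x=2 → posterior Dirichlet(7/2, 7/3, 8)
obs 3: x=2 → posterior Dirichlet(7/2, 7/3, 9)
obs 4: x=2 → posterior Dirichlet(7/2, 7/3, 10)
obs 5: x=0 → posterior Dirichlet(9/2, 7/3, 10)
obs 6: x=2 → posterior Dirichlet(9/2, 7/3, 11)
obs 7: x=1 → posterior Dirichlet(9/2, 10/3, 11)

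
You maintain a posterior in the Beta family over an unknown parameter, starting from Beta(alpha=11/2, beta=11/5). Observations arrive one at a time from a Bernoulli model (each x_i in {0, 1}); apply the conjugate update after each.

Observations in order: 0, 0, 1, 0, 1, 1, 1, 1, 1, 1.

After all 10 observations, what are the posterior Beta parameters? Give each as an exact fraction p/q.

obs 1: x=0 → posterior Beta(11/2, 16/5)
obs 2: x=0 → posterior Beta(11/2, 21/5)
obs 3: x=1 → posterior Beta(13/2, 21/5)
obs 4: x=0 → posterior Beta(13/2, 26/5)
obs 5: x=1 → posterior Beta(15/2, 26/5)
obs 6: x=1 → posterior Beta(17/2, 26/5)
obs 7: x=1 → posterior Beta(19/2, 26/5)
obs 8: x=1 → posterior Beta(21/2, 26/5)
obs 9: x=1 → posterior Beta(23/2, 26/5)
obs 10: x=1 → posterior Beta(25/2, 26/5)

alpha=25/2, beta=26/5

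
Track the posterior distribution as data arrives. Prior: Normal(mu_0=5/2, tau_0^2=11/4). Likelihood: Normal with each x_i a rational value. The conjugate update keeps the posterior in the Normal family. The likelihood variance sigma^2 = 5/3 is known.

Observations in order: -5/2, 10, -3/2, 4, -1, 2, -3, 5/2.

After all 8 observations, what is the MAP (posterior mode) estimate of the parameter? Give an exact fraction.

obs 1: x=-5/2 → posterior Normal(-65/106, 55/53)
obs 2: x=10 → posterior Normal(595/172, 55/86)
obs 3: x=-3/2 → posterior Normal(248/119, 55/119)
obs 4: x=4 → posterior Normal(5/2, 55/152)
obs 5: x=-1 → posterior Normal(347/185, 11/37)
obs 6: x=2 → posterior Normal(413/218, 55/218)
obs 7: x=-3 → posterior Normal(314/251, 55/251)
obs 8: x=5/2 → posterior Normal(793/568, 55/284)

793/568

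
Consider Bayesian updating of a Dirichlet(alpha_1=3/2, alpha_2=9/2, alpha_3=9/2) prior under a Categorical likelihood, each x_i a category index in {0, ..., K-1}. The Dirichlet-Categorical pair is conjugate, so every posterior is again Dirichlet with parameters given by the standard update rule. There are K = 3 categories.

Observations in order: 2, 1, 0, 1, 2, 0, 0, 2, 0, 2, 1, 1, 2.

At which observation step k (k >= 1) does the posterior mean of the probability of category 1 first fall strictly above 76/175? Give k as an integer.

obs 1: x=2 → posterior Dirichlet(3/2, 9/2, 11/2)
obs 2: x=1 → posterior Dirichlet(3/2, 11/2, 11/2)
obs 3: x=0 → posterior Dirichlet(5/2, 11/2, 11/2)
obs 4: x=1 → posterior Dirichlet(5/2, 13/2, 11/2)
obs 5: x=2 → posterior Dirichlet(5/2, 13/2, 13/2)
obs 6: x=0 → posterior Dirichlet(7/2, 13/2, 13/2)
obs 7: x=0 → posterior Dirichlet(9/2, 13/2, 13/2)
obs 8: x=2 → posterior Dirichlet(9/2, 13/2, 15/2)
obs 9: x=0 → posterior Dirichlet(11/2, 13/2, 15/2)
obs 10: x=2 → posterior Dirichlet(11/2, 13/2, 17/2)
obs 11: x=1 → posterior Dirichlet(11/2, 15/2, 17/2)
obs 12: x=1 → posterior Dirichlet(11/2, 17/2, 17/2)
obs 13: x=2 → posterior Dirichlet(11/2, 17/2, 19/2)

k = 2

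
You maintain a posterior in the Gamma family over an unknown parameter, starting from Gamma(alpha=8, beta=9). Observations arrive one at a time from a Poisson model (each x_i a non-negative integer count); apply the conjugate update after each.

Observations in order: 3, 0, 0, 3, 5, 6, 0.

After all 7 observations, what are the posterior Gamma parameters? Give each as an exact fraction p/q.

alpha=25, beta=16

obs 1: x=3 → posterior Gamma(11, 10)
obs 2: x=0 → posterior Gamma(11, 11)
obs 3: x=0 → posterior Gamma(11, 12)
obs 4: x=3 → posterior Gamma(14, 13)
obs 5: x=5 → posterior Gamma(19, 14)
obs 6: x=6 → posterior Gamma(25, 15)
obs 7: x=0 → posterior Gamma(25, 16)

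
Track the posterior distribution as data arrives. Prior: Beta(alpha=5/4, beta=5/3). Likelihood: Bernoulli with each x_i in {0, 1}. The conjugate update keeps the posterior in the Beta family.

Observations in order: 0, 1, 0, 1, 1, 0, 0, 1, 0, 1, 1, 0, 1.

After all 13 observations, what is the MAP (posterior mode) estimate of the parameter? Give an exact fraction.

87/167

obs 1: x=0 → posterior Beta(5/4, 8/3)
obs 2: x=1 → posterior Beta(9/4, 8/3)
obs 3: x=0 → posterior Beta(9/4, 11/3)
obs 4: x=1 → posterior Beta(13/4, 11/3)
obs 5: x=1 → posterior Beta(17/4, 11/3)
obs 6: x=0 → posterior Beta(17/4, 14/3)
obs 7: x=0 → posterior Beta(17/4, 17/3)
obs 8: x=1 → posterior Beta(21/4, 17/3)
obs 9: x=0 → posterior Beta(21/4, 20/3)
obs 10: x=1 → posterior Beta(25/4, 20/3)
obs 11: x=1 → posterior Beta(29/4, 20/3)
obs 12: x=0 → posterior Beta(29/4, 23/3)
obs 13: x=1 → posterior Beta(33/4, 23/3)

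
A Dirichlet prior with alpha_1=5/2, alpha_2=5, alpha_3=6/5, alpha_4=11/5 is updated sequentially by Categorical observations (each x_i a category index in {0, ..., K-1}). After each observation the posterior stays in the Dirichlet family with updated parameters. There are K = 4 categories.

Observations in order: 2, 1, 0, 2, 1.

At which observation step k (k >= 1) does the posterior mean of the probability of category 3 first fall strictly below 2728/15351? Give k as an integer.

obs 1: x=2 → posterior Dirichlet(5/2, 5, 11/5, 11/5)
obs 2: x=1 → posterior Dirichlet(5/2, 6, 11/5, 11/5)
obs 3: x=0 → posterior Dirichlet(7/2, 6, 11/5, 11/5)
obs 4: x=2 → posterior Dirichlet(7/2, 6, 16/5, 11/5)
obs 5: x=1 → posterior Dirichlet(7/2, 7, 16/5, 11/5)

k = 2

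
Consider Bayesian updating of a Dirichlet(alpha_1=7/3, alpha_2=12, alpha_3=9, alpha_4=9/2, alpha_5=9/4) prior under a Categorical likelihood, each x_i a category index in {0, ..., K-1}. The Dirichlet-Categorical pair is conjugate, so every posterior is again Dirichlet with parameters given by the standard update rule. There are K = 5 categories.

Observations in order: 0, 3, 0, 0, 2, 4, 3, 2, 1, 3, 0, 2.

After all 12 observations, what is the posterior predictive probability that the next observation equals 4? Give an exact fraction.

obs 1: x=0 → posterior Dirichlet(10/3, 12, 9, 9/2, 9/4)
obs 2: x=3 → posterior Dirichlet(10/3, 12, 9, 11/2, 9/4)
obs 3: x=0 → posterior Dirichlet(13/3, 12, 9, 11/2, 9/4)
obs 4: x=0 → posterior Dirichlet(16/3, 12, 9, 11/2, 9/4)
obs 5: x=2 → posterior Dirichlet(16/3, 12, 10, 11/2, 9/4)
obs 6: x=4 → posterior Dirichlet(16/3, 12, 10, 11/2, 13/4)
obs 7: x=3 → posterior Dirichlet(16/3, 12, 10, 13/2, 13/4)
obs 8: x=2 → posterior Dirichlet(16/3, 12, 11, 13/2, 13/4)
obs 9: x=1 → posterior Dirichlet(16/3, 13, 11, 13/2, 13/4)
obs 10: x=3 → posterior Dirichlet(16/3, 13, 11, 15/2, 13/4)
obs 11: x=0 → posterior Dirichlet(19/3, 13, 11, 15/2, 13/4)
obs 12: x=2 → posterior Dirichlet(19/3, 13, 12, 15/2, 13/4)

39/505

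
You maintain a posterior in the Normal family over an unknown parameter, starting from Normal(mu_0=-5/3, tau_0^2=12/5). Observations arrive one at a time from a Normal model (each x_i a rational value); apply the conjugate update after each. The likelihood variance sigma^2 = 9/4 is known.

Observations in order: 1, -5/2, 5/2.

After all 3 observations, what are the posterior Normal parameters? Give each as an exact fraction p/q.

mu_0=-1/7, tau_0^2=4/7

obs 1: x=1 → posterior Normal(-9/31, 36/31)
obs 2: x=-5/2 → posterior Normal(-49/47, 36/47)
obs 3: x=5/2 → posterior Normal(-1/7, 4/7)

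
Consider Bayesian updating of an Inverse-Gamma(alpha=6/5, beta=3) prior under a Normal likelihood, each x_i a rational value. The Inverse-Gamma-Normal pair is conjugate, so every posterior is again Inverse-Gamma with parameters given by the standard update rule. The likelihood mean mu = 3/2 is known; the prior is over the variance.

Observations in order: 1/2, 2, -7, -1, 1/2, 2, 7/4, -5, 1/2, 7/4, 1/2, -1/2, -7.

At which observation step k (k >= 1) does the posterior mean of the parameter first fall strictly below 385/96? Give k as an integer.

obs 1: x=1/2 → posterior Inverse-Gamma(17/10, 7/2)
obs 2: x=2 → posterior Inverse-Gamma(11/5, 29/8)
obs 3: x=-7 → posterior Inverse-Gamma(27/10, 159/4)
obs 4: x=-1 → posterior Inverse-Gamma(16/5, 343/8)
obs 5: x=1/2 → posterior Inverse-Gamma(37/10, 347/8)
obs 6: x=2 → posterior Inverse-Gamma(21/5, 87/2)
obs 7: x=7/4 → posterior Inverse-Gamma(47/10, 1393/32)
obs 8: x=-5 → posterior Inverse-Gamma(26/5, 2069/32)
obs 9: x=1/2 → posterior Inverse-Gamma(57/10, 2085/32)
obs 10: x=7/4 → posterior Inverse-Gamma(31/5, 1043/16)
obs 11: x=1/2 → posterior Inverse-Gamma(67/10, 1051/16)
obs 12: x=-1/2 → posterior Inverse-Gamma(36/5, 1083/16)
obs 13: x=-7 → posterior Inverse-Gamma(77/10, 1661/16)

k = 2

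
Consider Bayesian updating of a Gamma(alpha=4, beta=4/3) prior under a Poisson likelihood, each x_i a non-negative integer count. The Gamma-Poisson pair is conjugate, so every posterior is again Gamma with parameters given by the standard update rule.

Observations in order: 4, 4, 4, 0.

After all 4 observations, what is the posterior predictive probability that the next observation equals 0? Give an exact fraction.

obs 1: x=4 → posterior Gamma(8, 7/3)
obs 2: x=4 → posterior Gamma(12, 10/3)
obs 3: x=4 → posterior Gamma(16, 13/3)
obs 4: x=0 → posterior Gamma(16, 16/3)

18446744073709551616/288441413567621167681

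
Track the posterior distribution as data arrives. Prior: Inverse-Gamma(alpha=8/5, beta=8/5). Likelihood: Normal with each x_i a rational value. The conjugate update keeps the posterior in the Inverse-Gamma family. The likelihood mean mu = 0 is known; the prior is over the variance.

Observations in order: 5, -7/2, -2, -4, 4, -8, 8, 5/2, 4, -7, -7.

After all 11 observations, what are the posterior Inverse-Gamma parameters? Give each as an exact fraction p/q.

obs 1: x=5 → posterior Inverse-Gamma(21/10, 141/10)
obs 2: x=-7/2 → posterior Inverse-Gamma(13/5, 809/40)
obs 3: x=-2 → posterior Inverse-Gamma(31/10, 889/40)
obs 4: x=-4 → posterior Inverse-Gamma(18/5, 1209/40)
obs 5: x=4 → posterior Inverse-Gamma(41/10, 1529/40)
obs 6: x=-8 → posterior Inverse-Gamma(23/5, 2809/40)
obs 7: x=8 → posterior Inverse-Gamma(51/10, 4089/40)
obs 8: x=5/2 → posterior Inverse-Gamma(28/5, 2107/20)
obs 9: x=4 → posterior Inverse-Gamma(61/10, 2267/20)
obs 10: x=-7 → posterior Inverse-Gamma(33/5, 2757/20)
obs 11: x=-7 → posterior Inverse-Gamma(71/10, 3247/20)

alpha=71/10, beta=3247/20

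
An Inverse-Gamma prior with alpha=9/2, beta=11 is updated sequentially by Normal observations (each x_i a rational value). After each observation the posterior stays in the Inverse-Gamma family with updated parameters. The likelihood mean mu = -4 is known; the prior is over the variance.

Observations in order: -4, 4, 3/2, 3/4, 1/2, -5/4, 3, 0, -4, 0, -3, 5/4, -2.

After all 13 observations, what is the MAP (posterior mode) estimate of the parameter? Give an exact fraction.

4483/384

obs 1: x=-4 → posterior Inverse-Gamma(5, 11)
obs 2: x=4 → posterior Inverse-Gamma(11/2, 43)
obs 3: x=3/2 → posterior Inverse-Gamma(6, 465/8)
obs 4: x=3/4 → posterior Inverse-Gamma(13/2, 2221/32)
obs 5: x=1/2 → posterior Inverse-Gamma(7, 2545/32)
obs 6: x=-5/4 → posterior Inverse-Gamma(15/2, 1333/16)
obs 7: x=3 → posterior Inverse-Gamma(8, 1725/16)
obs 8: x=0 → posterior Inverse-Gamma(17/2, 1853/16)
obs 9: x=-4 → posterior Inverse-Gamma(9, 1853/16)
obs 10: x=0 → posterior Inverse-Gamma(19/2, 1981/16)
obs 11: x=-3 → posterior Inverse-Gamma(10, 1989/16)
obs 12: x=5/4 → posterior Inverse-Gamma(21/2, 4419/32)
obs 13: x=-2 → posterior Inverse-Gamma(11, 4483/32)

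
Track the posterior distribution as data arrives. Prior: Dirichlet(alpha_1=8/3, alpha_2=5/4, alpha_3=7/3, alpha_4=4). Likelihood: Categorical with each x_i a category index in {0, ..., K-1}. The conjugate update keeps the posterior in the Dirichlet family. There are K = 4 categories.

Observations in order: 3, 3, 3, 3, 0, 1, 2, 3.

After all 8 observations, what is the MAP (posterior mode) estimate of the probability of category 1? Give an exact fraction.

5/57

obs 1: x=3 → posterior Dirichlet(8/3, 5/4, 7/3, 5)
obs 2: x=3 → posterior Dirichlet(8/3, 5/4, 7/3, 6)
obs 3: x=3 → posterior Dirichlet(8/3, 5/4, 7/3, 7)
obs 4: x=3 → posterior Dirichlet(8/3, 5/4, 7/3, 8)
obs 5: x=0 → posterior Dirichlet(11/3, 5/4, 7/3, 8)
obs 6: x=1 → posterior Dirichlet(11/3, 9/4, 7/3, 8)
obs 7: x=2 → posterior Dirichlet(11/3, 9/4, 10/3, 8)
obs 8: x=3 → posterior Dirichlet(11/3, 9/4, 10/3, 9)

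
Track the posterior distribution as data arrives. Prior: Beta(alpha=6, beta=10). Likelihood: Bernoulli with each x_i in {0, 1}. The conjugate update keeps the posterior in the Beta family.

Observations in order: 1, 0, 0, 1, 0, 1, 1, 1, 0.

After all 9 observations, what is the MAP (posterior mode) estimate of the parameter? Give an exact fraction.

10/23

obs 1: x=1 → posterior Beta(7, 10)
obs 2: x=0 → posterior Beta(7, 11)
obs 3: x=0 → posterior Beta(7, 12)
obs 4: x=1 → posterior Beta(8, 12)
obs 5: x=0 → posterior Beta(8, 13)
obs 6: x=1 → posterior Beta(9, 13)
obs 7: x=1 → posterior Beta(10, 13)
obs 8: x=1 → posterior Beta(11, 13)
obs 9: x=0 → posterior Beta(11, 14)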